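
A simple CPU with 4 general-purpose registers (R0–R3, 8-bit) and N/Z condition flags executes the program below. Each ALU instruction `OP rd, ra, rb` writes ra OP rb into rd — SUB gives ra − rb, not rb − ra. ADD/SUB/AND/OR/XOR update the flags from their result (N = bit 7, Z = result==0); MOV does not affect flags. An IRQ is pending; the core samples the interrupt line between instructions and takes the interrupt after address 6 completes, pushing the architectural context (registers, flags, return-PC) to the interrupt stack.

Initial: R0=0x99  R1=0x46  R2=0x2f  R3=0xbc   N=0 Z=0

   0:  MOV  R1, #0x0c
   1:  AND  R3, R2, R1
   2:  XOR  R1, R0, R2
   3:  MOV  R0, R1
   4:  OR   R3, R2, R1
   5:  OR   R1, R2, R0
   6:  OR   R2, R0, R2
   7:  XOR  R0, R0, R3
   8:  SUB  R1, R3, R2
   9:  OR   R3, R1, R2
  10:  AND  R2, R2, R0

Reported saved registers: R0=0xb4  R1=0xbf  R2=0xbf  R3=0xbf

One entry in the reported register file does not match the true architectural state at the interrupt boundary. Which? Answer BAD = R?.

BAD = R0

after  0: R0=0x99 R1=0x0c R2=0x2f R3=0xbc  N=0 Z=0
after  1: R0=0x99 R1=0x0c R2=0x2f R3=0x0c  N=0 Z=0
after  2: R0=0x99 R1=0xb6 R2=0x2f R3=0x0c  N=1 Z=0
after  3: R0=0xb6 R1=0xb6 R2=0x2f R3=0x0c  N=1 Z=0
after  4: R0=0xb6 R1=0xb6 R2=0x2f R3=0xbf  N=1 Z=0
after  5: R0=0xb6 R1=0xbf R2=0x2f R3=0xbf  N=1 Z=0
after  6: R0=0xb6 R1=0xbf R2=0xbf R3=0xbf  N=1 Z=0
-- IRQ taken; context saved, return-PC = 7 --
mismatch: R0: reported 0xb4 vs actual 0xb6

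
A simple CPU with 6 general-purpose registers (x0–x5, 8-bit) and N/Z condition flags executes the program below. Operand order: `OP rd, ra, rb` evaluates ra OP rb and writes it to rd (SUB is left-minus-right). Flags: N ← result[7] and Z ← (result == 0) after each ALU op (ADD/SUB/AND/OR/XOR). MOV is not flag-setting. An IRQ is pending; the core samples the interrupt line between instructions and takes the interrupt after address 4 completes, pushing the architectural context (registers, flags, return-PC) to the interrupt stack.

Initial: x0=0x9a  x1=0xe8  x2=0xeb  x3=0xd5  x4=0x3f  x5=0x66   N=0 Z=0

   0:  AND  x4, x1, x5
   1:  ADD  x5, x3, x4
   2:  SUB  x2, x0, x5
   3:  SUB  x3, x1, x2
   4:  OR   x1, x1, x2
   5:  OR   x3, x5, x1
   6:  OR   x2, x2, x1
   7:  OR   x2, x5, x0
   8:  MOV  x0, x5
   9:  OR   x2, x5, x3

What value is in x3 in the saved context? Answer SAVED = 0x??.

SAVED = 0x83

after  0: x0=0x9a x1=0xe8 x2=0xeb x3=0xd5 x4=0x60 x5=0x66  N=0 Z=0
after  1: x0=0x9a x1=0xe8 x2=0xeb x3=0xd5 x4=0x60 x5=0x35  N=0 Z=0
after  2: x0=0x9a x1=0xe8 x2=0x65 x3=0xd5 x4=0x60 x5=0x35  N=0 Z=0
after  3: x0=0x9a x1=0xe8 x2=0x65 x3=0x83 x4=0x60 x5=0x35  N=1 Z=0
after  4: x0=0x9a x1=0xed x2=0x65 x3=0x83 x4=0x60 x5=0x35  N=1 Z=0
-- IRQ taken; context saved, return-PC = 5 --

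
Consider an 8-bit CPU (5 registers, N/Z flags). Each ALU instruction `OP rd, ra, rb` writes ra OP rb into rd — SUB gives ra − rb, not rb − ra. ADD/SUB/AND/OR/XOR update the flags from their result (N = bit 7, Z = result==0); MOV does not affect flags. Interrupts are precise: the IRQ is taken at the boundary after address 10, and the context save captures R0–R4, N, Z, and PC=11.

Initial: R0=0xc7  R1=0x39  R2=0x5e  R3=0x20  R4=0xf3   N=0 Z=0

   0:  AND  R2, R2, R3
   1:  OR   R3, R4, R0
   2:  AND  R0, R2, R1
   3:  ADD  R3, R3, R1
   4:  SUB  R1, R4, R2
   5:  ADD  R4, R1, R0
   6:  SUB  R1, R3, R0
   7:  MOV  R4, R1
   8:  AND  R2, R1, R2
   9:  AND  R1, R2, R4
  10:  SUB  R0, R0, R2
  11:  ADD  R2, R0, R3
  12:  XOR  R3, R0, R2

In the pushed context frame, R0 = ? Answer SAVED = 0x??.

after  0: R0=0xc7 R1=0x39 R2=0x00 R3=0x20 R4=0xf3  N=0 Z=1
after  1: R0=0xc7 R1=0x39 R2=0x00 R3=0xf7 R4=0xf3  N=1 Z=0
after  2: R0=0x00 R1=0x39 R2=0x00 R3=0xf7 R4=0xf3  N=0 Z=1
after  3: R0=0x00 R1=0x39 R2=0x00 R3=0x30 R4=0xf3  N=0 Z=0
after  4: R0=0x00 R1=0xf3 R2=0x00 R3=0x30 R4=0xf3  N=1 Z=0
after  5: R0=0x00 R1=0xf3 R2=0x00 R3=0x30 R4=0xf3  N=1 Z=0
after  6: R0=0x00 R1=0x30 R2=0x00 R3=0x30 R4=0xf3  N=0 Z=0
after  7: R0=0x00 R1=0x30 R2=0x00 R3=0x30 R4=0x30  N=0 Z=0
after  8: R0=0x00 R1=0x30 R2=0x00 R3=0x30 R4=0x30  N=0 Z=1
after  9: R0=0x00 R1=0x00 R2=0x00 R3=0x30 R4=0x30  N=0 Z=1
after 10: R0=0x00 R1=0x00 R2=0x00 R3=0x30 R4=0x30  N=0 Z=1
-- IRQ taken; context saved, return-PC = 11 --

SAVED = 0x00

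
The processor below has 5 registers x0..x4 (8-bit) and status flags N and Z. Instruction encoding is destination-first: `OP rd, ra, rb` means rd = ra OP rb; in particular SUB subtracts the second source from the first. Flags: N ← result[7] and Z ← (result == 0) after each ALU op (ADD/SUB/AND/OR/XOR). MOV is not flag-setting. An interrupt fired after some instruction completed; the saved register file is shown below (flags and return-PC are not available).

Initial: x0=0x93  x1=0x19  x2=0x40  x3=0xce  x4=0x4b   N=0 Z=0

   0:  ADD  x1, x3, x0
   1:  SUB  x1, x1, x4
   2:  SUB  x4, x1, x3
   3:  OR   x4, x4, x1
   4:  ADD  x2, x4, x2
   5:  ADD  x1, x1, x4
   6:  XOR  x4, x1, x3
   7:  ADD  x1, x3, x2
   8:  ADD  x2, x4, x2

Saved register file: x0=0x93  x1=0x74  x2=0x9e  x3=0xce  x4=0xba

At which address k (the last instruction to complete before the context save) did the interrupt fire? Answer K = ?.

K = 6

after  0: x0=0x93 x1=0x61 x2=0x40 x3=0xce x4=0x4b  N=0 Z=0
after  1: x0=0x93 x1=0x16 x2=0x40 x3=0xce x4=0x4b  N=0 Z=0
after  2: x0=0x93 x1=0x16 x2=0x40 x3=0xce x4=0x48  N=0 Z=0
after  3: x0=0x93 x1=0x16 x2=0x40 x3=0xce x4=0x5e  N=0 Z=0
after  4: x0=0x93 x1=0x16 x2=0x9e x3=0xce x4=0x5e  N=1 Z=0
after  5: x0=0x93 x1=0x74 x2=0x9e x3=0xce x4=0x5e  N=0 Z=0
after  6: x0=0x93 x1=0x74 x2=0x9e x3=0xce x4=0xba  N=1 Z=0
-- IRQ taken; context saved, return-PC = 7 --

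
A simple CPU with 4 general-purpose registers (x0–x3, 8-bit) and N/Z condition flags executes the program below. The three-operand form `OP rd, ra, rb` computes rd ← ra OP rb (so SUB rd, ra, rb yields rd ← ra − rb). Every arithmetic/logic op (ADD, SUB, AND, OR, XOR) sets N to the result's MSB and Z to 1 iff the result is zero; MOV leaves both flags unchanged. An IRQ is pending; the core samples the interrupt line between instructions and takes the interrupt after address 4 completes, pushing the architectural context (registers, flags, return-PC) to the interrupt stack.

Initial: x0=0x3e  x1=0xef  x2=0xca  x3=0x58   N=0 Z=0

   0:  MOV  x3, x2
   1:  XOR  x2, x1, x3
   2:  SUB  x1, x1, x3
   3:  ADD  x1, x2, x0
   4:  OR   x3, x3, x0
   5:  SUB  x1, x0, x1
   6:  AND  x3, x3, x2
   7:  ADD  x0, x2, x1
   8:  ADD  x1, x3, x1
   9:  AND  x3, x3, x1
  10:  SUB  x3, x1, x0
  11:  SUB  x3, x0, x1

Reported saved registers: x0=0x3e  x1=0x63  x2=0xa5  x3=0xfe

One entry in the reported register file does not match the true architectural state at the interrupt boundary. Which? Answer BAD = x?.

after  0: x0=0x3e x1=0xef x2=0xca x3=0xca  N=0 Z=0
after  1: x0=0x3e x1=0xef x2=0x25 x3=0xca  N=0 Z=0
after  2: x0=0x3e x1=0x25 x2=0x25 x3=0xca  N=0 Z=0
after  3: x0=0x3e x1=0x63 x2=0x25 x3=0xca  N=0 Z=0
after  4: x0=0x3e x1=0x63 x2=0x25 x3=0xfe  N=1 Z=0
-- IRQ taken; context saved, return-PC = 5 --
mismatch: x2: reported 0xa5 vs actual 0x25

BAD = x2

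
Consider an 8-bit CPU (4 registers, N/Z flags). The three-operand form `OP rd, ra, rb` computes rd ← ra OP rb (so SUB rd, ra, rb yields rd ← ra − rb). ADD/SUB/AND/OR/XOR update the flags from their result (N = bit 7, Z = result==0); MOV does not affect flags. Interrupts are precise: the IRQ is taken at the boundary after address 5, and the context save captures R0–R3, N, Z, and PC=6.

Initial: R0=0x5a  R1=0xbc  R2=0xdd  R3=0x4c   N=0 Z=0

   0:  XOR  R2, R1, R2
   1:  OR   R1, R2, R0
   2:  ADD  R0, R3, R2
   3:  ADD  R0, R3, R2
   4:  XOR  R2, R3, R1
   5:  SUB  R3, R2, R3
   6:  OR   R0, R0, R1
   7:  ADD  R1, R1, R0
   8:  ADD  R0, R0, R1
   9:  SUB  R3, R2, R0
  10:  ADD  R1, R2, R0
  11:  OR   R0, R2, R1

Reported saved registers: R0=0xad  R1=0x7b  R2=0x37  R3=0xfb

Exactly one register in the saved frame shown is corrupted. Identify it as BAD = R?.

BAD = R3

after  0: R0=0x5a R1=0xbc R2=0x61 R3=0x4c  N=0 Z=0
after  1: R0=0x5a R1=0x7b R2=0x61 R3=0x4c  N=0 Z=0
after  2: R0=0xad R1=0x7b R2=0x61 R3=0x4c  N=1 Z=0
after  3: R0=0xad R1=0x7b R2=0x61 R3=0x4c  N=1 Z=0
after  4: R0=0xad R1=0x7b R2=0x37 R3=0x4c  N=0 Z=0
after  5: R0=0xad R1=0x7b R2=0x37 R3=0xeb  N=1 Z=0
-- IRQ taken; context saved, return-PC = 6 --
mismatch: R3: reported 0xfb vs actual 0xeb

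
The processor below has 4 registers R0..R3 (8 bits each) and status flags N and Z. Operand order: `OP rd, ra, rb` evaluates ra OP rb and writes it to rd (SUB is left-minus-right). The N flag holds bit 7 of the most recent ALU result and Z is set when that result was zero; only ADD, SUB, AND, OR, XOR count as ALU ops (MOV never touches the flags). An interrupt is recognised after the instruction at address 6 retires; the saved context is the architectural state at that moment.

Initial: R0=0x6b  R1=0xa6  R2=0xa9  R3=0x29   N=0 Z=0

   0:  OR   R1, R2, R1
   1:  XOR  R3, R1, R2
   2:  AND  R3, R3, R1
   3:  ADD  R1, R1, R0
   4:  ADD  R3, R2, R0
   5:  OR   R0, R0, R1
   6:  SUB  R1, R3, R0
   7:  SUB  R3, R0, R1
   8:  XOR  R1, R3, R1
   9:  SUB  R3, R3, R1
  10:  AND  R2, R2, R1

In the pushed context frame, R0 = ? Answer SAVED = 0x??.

after  0: R0=0x6b R1=0xaf R2=0xa9 R3=0x29  N=1 Z=0
after  1: R0=0x6b R1=0xaf R2=0xa9 R3=0x06  N=0 Z=0
after  2: R0=0x6b R1=0xaf R2=0xa9 R3=0x06  N=0 Z=0
after  3: R0=0x6b R1=0x1a R2=0xa9 R3=0x06  N=0 Z=0
after  4: R0=0x6b R1=0x1a R2=0xa9 R3=0x14  N=0 Z=0
after  5: R0=0x7b R1=0x1a R2=0xa9 R3=0x14  N=0 Z=0
after  6: R0=0x7b R1=0x99 R2=0xa9 R3=0x14  N=1 Z=0
-- IRQ taken; context saved, return-PC = 7 --

SAVED = 0x7b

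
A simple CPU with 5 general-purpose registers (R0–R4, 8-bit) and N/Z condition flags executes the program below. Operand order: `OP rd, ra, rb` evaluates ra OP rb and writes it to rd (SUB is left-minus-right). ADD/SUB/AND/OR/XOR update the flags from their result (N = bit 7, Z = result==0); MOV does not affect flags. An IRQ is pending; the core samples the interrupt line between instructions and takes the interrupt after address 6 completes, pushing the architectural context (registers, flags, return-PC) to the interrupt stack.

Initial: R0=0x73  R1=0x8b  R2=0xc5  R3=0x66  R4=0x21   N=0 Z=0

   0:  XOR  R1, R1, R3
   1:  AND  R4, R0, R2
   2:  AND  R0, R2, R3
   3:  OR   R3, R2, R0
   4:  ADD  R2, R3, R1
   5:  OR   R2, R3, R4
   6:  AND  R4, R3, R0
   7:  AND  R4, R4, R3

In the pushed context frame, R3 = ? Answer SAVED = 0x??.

after  0: R0=0x73 R1=0xed R2=0xc5 R3=0x66 R4=0x21  N=1 Z=0
after  1: R0=0x73 R1=0xed R2=0xc5 R3=0x66 R4=0x41  N=0 Z=0
after  2: R0=0x44 R1=0xed R2=0xc5 R3=0x66 R4=0x41  N=0 Z=0
after  3: R0=0x44 R1=0xed R2=0xc5 R3=0xc5 R4=0x41  N=1 Z=0
after  4: R0=0x44 R1=0xed R2=0xb2 R3=0xc5 R4=0x41  N=1 Z=0
after  5: R0=0x44 R1=0xed R2=0xc5 R3=0xc5 R4=0x41  N=1 Z=0
after  6: R0=0x44 R1=0xed R2=0xc5 R3=0xc5 R4=0x44  N=0 Z=0
-- IRQ taken; context saved, return-PC = 7 --

SAVED = 0xc5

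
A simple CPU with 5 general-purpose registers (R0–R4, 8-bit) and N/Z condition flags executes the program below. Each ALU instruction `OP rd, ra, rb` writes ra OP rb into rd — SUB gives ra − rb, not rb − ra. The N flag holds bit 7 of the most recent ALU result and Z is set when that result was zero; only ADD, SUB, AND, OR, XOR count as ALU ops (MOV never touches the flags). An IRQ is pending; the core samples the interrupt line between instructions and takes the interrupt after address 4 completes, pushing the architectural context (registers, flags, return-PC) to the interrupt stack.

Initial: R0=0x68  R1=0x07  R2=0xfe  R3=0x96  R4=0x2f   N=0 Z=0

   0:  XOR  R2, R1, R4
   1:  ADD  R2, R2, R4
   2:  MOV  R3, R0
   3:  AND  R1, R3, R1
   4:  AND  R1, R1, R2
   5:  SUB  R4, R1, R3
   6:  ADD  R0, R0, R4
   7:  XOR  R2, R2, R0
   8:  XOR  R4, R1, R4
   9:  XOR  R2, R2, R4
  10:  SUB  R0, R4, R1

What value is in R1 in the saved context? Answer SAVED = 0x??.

after  0: R0=0x68 R1=0x07 R2=0x28 R3=0x96 R4=0x2f  N=0 Z=0
after  1: R0=0x68 R1=0x07 R2=0x57 R3=0x96 R4=0x2f  N=0 Z=0
after  2: R0=0x68 R1=0x07 R2=0x57 R3=0x68 R4=0x2f  N=0 Z=0
after  3: R0=0x68 R1=0x00 R2=0x57 R3=0x68 R4=0x2f  N=0 Z=1
after  4: R0=0x68 R1=0x00 R2=0x57 R3=0x68 R4=0x2f  N=0 Z=1
-- IRQ taken; context saved, return-PC = 5 --

SAVED = 0x00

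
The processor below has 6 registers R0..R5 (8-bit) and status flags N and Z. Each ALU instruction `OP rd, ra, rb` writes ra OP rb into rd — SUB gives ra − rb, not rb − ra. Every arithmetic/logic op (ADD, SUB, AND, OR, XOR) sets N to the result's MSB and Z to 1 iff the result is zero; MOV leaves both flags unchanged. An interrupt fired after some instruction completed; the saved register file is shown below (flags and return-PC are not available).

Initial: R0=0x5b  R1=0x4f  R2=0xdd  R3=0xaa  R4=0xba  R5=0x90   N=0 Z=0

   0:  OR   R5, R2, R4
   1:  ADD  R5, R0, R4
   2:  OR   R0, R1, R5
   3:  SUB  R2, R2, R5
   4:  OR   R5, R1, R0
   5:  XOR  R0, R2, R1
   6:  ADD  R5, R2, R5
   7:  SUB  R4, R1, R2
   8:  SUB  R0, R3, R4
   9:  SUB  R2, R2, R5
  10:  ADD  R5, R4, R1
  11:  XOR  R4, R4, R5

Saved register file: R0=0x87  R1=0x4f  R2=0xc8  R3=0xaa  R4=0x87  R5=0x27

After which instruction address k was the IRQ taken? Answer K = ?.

K = 7

after  0: R0=0x5b R1=0x4f R2=0xdd R3=0xaa R4=0xba R5=0xff  N=1 Z=0
after  1: R0=0x5b R1=0x4f R2=0xdd R3=0xaa R4=0xba R5=0x15  N=0 Z=0
after  2: R0=0x5f R1=0x4f R2=0xdd R3=0xaa R4=0xba R5=0x15  N=0 Z=0
after  3: R0=0x5f R1=0x4f R2=0xc8 R3=0xaa R4=0xba R5=0x15  N=1 Z=0
after  4: R0=0x5f R1=0x4f R2=0xc8 R3=0xaa R4=0xba R5=0x5f  N=0 Z=0
after  5: R0=0x87 R1=0x4f R2=0xc8 R3=0xaa R4=0xba R5=0x5f  N=1 Z=0
after  6: R0=0x87 R1=0x4f R2=0xc8 R3=0xaa R4=0xba R5=0x27  N=0 Z=0
after  7: R0=0x87 R1=0x4f R2=0xc8 R3=0xaa R4=0x87 R5=0x27  N=1 Z=0
-- IRQ taken; context saved, return-PC = 8 --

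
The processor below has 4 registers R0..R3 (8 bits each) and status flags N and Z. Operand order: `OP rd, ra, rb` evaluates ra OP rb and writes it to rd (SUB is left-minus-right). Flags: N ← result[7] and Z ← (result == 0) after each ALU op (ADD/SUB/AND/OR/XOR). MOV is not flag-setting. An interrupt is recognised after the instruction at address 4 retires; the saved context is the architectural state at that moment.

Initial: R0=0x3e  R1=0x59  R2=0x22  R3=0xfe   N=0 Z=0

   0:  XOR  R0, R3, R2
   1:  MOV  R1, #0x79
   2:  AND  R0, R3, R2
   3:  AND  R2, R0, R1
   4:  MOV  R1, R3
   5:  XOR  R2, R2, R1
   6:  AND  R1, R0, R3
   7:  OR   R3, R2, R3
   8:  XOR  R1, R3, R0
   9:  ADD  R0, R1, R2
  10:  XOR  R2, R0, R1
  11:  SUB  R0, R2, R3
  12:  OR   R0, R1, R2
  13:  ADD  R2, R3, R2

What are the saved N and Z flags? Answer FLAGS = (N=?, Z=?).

FLAGS = (N=0, Z=0)

after  0: R0=0xdc R1=0x59 R2=0x22 R3=0xfe  N=1 Z=0
after  1: R0=0xdc R1=0x79 R2=0x22 R3=0xfe  N=1 Z=0
after  2: R0=0x22 R1=0x79 R2=0x22 R3=0xfe  N=0 Z=0
after  3: R0=0x22 R1=0x79 R2=0x20 R3=0xfe  N=0 Z=0
after  4: R0=0x22 R1=0xfe R2=0x20 R3=0xfe  N=0 Z=0
-- IRQ taken; context saved, return-PC = 5 --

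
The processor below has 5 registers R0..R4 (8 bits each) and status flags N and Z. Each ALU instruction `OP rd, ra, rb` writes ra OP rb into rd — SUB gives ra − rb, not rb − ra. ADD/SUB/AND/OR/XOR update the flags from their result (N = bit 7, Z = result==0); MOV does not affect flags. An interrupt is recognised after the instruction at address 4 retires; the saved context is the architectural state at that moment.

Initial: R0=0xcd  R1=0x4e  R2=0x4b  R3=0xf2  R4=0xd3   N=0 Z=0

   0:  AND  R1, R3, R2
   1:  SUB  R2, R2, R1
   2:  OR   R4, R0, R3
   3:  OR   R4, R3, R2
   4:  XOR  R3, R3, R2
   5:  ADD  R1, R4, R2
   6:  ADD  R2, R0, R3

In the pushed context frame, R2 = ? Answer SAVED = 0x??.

after  0: R0=0xcd R1=0x42 R2=0x4b R3=0xf2 R4=0xd3  N=0 Z=0
after  1: R0=0xcd R1=0x42 R2=0x09 R3=0xf2 R4=0xd3  N=0 Z=0
after  2: R0=0xcd R1=0x42 R2=0x09 R3=0xf2 R4=0xff  N=1 Z=0
after  3: R0=0xcd R1=0x42 R2=0x09 R3=0xf2 R4=0xfb  N=1 Z=0
after  4: R0=0xcd R1=0x42 R2=0x09 R3=0xfb R4=0xfb  N=1 Z=0
-- IRQ taken; context saved, return-PC = 5 --

SAVED = 0x09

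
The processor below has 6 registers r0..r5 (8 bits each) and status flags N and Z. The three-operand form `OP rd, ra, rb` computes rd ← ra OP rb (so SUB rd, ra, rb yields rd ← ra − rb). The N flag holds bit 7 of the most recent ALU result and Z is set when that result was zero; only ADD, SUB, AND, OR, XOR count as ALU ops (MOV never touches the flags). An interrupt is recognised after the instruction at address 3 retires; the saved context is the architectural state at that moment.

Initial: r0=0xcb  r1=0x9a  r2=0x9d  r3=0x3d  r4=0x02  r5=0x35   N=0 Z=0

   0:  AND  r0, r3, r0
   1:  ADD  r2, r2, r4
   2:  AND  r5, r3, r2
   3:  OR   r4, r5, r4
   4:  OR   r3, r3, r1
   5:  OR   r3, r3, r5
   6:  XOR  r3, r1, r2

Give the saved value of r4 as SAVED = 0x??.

after  0: r0=0x09 r1=0x9a r2=0x9d r3=0x3d r4=0x02 r5=0x35  N=0 Z=0
after  1: r0=0x09 r1=0x9a r2=0x9f r3=0x3d r4=0x02 r5=0x35  N=1 Z=0
after  2: r0=0x09 r1=0x9a r2=0x9f r3=0x3d r4=0x02 r5=0x1d  N=0 Z=0
after  3: r0=0x09 r1=0x9a r2=0x9f r3=0x3d r4=0x1f r5=0x1d  N=0 Z=0
-- IRQ taken; context saved, return-PC = 4 --

SAVED = 0x1f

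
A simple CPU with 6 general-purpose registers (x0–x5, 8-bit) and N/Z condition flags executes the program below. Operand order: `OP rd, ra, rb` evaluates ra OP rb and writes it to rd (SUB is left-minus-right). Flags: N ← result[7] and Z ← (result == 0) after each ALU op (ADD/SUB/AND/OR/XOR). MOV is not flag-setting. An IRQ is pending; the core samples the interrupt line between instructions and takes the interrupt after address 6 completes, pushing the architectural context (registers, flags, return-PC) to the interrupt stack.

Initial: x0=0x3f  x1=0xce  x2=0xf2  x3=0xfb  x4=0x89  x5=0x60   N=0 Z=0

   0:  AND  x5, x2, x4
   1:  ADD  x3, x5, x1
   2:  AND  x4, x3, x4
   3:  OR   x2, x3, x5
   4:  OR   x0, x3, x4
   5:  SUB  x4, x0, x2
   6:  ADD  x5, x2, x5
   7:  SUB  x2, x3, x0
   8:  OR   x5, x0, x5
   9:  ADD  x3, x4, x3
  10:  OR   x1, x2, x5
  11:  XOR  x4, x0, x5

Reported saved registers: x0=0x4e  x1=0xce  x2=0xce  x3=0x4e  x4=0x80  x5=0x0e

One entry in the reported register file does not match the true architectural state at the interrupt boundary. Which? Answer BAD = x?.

after  0: x0=0x3f x1=0xce x2=0xf2 x3=0xfb x4=0x89 x5=0x80  N=1 Z=0
after  1: x0=0x3f x1=0xce x2=0xf2 x3=0x4e x4=0x89 x5=0x80  N=0 Z=0
after  2: x0=0x3f x1=0xce x2=0xf2 x3=0x4e x4=0x08 x5=0x80  N=0 Z=0
after  3: x0=0x3f x1=0xce x2=0xce x3=0x4e x4=0x08 x5=0x80  N=1 Z=0
after  4: x0=0x4e x1=0xce x2=0xce x3=0x4e x4=0x08 x5=0x80  N=0 Z=0
after  5: x0=0x4e x1=0xce x2=0xce x3=0x4e x4=0x80 x5=0x80  N=1 Z=0
after  6: x0=0x4e x1=0xce x2=0xce x3=0x4e x4=0x80 x5=0x4e  N=0 Z=0
-- IRQ taken; context saved, return-PC = 7 --
mismatch: x5: reported 0x0e vs actual 0x4e

BAD = x5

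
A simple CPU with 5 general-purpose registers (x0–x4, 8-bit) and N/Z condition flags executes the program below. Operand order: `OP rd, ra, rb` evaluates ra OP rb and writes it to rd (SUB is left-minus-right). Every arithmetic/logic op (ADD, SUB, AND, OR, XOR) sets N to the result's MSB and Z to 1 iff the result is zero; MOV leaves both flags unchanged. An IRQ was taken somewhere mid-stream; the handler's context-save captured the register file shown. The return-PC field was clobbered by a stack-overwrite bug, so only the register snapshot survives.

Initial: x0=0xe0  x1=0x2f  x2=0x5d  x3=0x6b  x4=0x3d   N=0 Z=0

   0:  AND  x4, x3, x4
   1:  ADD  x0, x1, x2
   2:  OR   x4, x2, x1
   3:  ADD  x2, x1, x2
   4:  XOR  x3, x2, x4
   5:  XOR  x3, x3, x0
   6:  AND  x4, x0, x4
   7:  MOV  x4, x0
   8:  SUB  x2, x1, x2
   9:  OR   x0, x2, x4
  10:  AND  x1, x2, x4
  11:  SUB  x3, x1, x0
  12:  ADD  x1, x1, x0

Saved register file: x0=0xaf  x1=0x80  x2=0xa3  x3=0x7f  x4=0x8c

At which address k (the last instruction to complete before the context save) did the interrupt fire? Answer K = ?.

K = 10

after  0: x0=0xe0 x1=0x2f x2=0x5d x3=0x6b x4=0x29  N=0 Z=0
after  1: x0=0x8c x1=0x2f x2=0x5d x3=0x6b x4=0x29  N=1 Z=0
after  2: x0=0x8c x1=0x2f x2=0x5d x3=0x6b x4=0x7f  N=0 Z=0
after  3: x0=0x8c x1=0x2f x2=0x8c x3=0x6b x4=0x7f  N=1 Z=0
after  4: x0=0x8c x1=0x2f x2=0x8c x3=0xf3 x4=0x7f  N=1 Z=0
after  5: x0=0x8c x1=0x2f x2=0x8c x3=0x7f x4=0x7f  N=0 Z=0
after  6: x0=0x8c x1=0x2f x2=0x8c x3=0x7f x4=0x0c  N=0 Z=0
after  7: x0=0x8c x1=0x2f x2=0x8c x3=0x7f x4=0x8c  N=0 Z=0
after  8: x0=0x8c x1=0x2f x2=0xa3 x3=0x7f x4=0x8c  N=1 Z=0
after  9: x0=0xaf x1=0x2f x2=0xa3 x3=0x7f x4=0x8c  N=1 Z=0
after 10: x0=0xaf x1=0x80 x2=0xa3 x3=0x7f x4=0x8c  N=1 Z=0
-- IRQ taken; context saved, return-PC = 11 --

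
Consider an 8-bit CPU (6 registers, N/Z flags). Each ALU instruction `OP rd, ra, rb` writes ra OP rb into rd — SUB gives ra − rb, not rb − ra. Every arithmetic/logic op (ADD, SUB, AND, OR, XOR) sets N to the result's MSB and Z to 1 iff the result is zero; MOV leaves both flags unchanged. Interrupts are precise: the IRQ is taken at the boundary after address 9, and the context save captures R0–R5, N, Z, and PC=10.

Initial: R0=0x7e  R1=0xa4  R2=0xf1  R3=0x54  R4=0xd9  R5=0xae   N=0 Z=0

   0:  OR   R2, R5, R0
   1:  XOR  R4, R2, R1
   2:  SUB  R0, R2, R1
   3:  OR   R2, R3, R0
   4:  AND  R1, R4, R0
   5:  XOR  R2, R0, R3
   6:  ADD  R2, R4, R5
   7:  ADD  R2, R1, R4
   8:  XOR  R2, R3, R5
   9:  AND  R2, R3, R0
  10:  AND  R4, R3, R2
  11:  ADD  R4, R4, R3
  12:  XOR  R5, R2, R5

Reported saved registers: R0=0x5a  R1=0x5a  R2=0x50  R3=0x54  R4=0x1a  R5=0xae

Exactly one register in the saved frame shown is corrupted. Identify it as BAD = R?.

after  0: R0=0x7e R1=0xa4 R2=0xfe R3=0x54 R4=0xd9 R5=0xae  N=1 Z=0
after  1: R0=0x7e R1=0xa4 R2=0xfe R3=0x54 R4=0x5a R5=0xae  N=0 Z=0
after  2: R0=0x5a R1=0xa4 R2=0xfe R3=0x54 R4=0x5a R5=0xae  N=0 Z=0
after  3: R0=0x5a R1=0xa4 R2=0x5e R3=0x54 R4=0x5a R5=0xae  N=0 Z=0
after  4: R0=0x5a R1=0x5a R2=0x5e R3=0x54 R4=0x5a R5=0xae  N=0 Z=0
after  5: R0=0x5a R1=0x5a R2=0x0e R3=0x54 R4=0x5a R5=0xae  N=0 Z=0
after  6: R0=0x5a R1=0x5a R2=0x08 R3=0x54 R4=0x5a R5=0xae  N=0 Z=0
after  7: R0=0x5a R1=0x5a R2=0xb4 R3=0x54 R4=0x5a R5=0xae  N=1 Z=0
after  8: R0=0x5a R1=0x5a R2=0xfa R3=0x54 R4=0x5a R5=0xae  N=1 Z=0
after  9: R0=0x5a R1=0x5a R2=0x50 R3=0x54 R4=0x5a R5=0xae  N=0 Z=0
-- IRQ taken; context saved, return-PC = 10 --
mismatch: R4: reported 0x1a vs actual 0x5a

BAD = R4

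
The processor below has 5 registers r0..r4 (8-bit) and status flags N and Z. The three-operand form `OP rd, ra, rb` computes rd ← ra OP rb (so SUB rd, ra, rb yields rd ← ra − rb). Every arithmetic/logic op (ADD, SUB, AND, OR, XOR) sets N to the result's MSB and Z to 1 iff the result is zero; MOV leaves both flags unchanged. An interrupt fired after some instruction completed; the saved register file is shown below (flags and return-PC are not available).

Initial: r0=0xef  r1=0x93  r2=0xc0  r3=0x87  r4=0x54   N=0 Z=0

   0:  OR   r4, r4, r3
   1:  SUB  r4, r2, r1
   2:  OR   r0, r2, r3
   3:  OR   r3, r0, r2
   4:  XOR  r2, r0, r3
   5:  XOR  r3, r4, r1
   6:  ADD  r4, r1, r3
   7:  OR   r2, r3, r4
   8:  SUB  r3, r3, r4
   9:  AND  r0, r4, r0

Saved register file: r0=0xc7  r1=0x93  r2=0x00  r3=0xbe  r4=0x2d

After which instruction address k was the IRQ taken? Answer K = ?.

after  0: r0=0xef r1=0x93 r2=0xc0 r3=0x87 r4=0xd7  N=1 Z=0
after  1: r0=0xef r1=0x93 r2=0xc0 r3=0x87 r4=0x2d  N=0 Z=0
after  2: r0=0xc7 r1=0x93 r2=0xc0 r3=0x87 r4=0x2d  N=1 Z=0
after  3: r0=0xc7 r1=0x93 r2=0xc0 r3=0xc7 r4=0x2d  N=1 Z=0
after  4: r0=0xc7 r1=0x93 r2=0x00 r3=0xc7 r4=0x2d  N=0 Z=1
after  5: r0=0xc7 r1=0x93 r2=0x00 r3=0xbe r4=0x2d  N=1 Z=0
-- IRQ taken; context saved, return-PC = 6 --

K = 5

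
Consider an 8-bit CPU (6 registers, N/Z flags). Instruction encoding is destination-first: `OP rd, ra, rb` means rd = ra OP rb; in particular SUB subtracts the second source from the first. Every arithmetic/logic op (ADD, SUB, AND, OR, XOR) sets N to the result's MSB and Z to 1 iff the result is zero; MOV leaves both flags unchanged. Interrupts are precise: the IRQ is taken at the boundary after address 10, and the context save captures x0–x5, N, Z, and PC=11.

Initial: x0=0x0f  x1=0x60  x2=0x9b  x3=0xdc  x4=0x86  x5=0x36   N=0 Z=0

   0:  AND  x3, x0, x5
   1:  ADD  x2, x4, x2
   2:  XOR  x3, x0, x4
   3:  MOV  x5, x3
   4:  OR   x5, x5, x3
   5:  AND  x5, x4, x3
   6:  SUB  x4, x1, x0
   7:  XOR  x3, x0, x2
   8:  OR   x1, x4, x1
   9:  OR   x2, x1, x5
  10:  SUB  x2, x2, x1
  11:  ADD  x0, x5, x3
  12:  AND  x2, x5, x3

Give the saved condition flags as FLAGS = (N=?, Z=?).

after  0: x0=0x0f x1=0x60 x2=0x9b x3=0x06 x4=0x86 x5=0x36  N=0 Z=0
after  1: x0=0x0f x1=0x60 x2=0x21 x3=0x06 x4=0x86 x5=0x36  N=0 Z=0
after  2: x0=0x0f x1=0x60 x2=0x21 x3=0x89 x4=0x86 x5=0x36  N=1 Z=0
after  3: x0=0x0f x1=0x60 x2=0x21 x3=0x89 x4=0x86 x5=0x89  N=1 Z=0
after  4: x0=0x0f x1=0x60 x2=0x21 x3=0x89 x4=0x86 x5=0x89  N=1 Z=0
after  5: x0=0x0f x1=0x60 x2=0x21 x3=0x89 x4=0x86 x5=0x80  N=1 Z=0
after  6: x0=0x0f x1=0x60 x2=0x21 x3=0x89 x4=0x51 x5=0x80  N=0 Z=0
after  7: x0=0x0f x1=0x60 x2=0x21 x3=0x2e x4=0x51 x5=0x80  N=0 Z=0
after  8: x0=0x0f x1=0x71 x2=0x21 x3=0x2e x4=0x51 x5=0x80  N=0 Z=0
after  9: x0=0x0f x1=0x71 x2=0xf1 x3=0x2e x4=0x51 x5=0x80  N=1 Z=0
after 10: x0=0x0f x1=0x71 x2=0x80 x3=0x2e x4=0x51 x5=0x80  N=1 Z=0
-- IRQ taken; context saved, return-PC = 11 --

FLAGS = (N=1, Z=0)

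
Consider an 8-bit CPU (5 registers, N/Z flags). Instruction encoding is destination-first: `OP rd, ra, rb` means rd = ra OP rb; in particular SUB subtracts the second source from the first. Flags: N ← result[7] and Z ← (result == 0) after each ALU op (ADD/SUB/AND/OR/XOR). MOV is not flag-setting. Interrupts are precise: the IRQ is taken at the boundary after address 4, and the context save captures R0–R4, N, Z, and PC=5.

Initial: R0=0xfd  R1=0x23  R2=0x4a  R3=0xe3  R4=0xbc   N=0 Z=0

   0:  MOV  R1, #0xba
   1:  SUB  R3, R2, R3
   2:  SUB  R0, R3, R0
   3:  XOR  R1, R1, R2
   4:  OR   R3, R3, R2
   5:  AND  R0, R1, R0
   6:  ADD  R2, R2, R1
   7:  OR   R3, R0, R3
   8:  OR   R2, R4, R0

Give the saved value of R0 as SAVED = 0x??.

SAVED = 0x6a

after  0: R0=0xfd R1=0xba R2=0x4a R3=0xe3 R4=0xbc  N=0 Z=0
after  1: R0=0xfd R1=0xba R2=0x4a R3=0x67 R4=0xbc  N=0 Z=0
after  2: R0=0x6a R1=0xba R2=0x4a R3=0x67 R4=0xbc  N=0 Z=0
after  3: R0=0x6a R1=0xf0 R2=0x4a R3=0x67 R4=0xbc  N=1 Z=0
after  4: R0=0x6a R1=0xf0 R2=0x4a R3=0x6f R4=0xbc  N=0 Z=0
-- IRQ taken; context saved, return-PC = 5 --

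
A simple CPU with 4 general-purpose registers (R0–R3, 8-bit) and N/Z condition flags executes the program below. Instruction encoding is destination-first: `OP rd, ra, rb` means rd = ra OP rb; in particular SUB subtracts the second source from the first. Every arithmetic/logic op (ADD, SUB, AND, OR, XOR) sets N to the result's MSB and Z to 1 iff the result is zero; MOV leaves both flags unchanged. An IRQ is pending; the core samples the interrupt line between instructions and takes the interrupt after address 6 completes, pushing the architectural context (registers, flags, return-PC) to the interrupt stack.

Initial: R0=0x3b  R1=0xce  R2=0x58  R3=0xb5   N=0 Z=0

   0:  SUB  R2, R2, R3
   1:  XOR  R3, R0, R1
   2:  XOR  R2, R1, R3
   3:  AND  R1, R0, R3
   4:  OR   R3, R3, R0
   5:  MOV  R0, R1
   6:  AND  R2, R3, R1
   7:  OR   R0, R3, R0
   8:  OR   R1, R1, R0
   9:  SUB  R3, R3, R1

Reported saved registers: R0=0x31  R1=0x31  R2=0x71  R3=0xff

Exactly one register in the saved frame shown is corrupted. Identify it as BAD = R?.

BAD = R2

after  0: R0=0x3b R1=0xce R2=0xa3 R3=0xb5  N=1 Z=0
after  1: R0=0x3b R1=0xce R2=0xa3 R3=0xf5  N=1 Z=0
after  2: R0=0x3b R1=0xce R2=0x3b R3=0xf5  N=0 Z=0
after  3: R0=0x3b R1=0x31 R2=0x3b R3=0xf5  N=0 Z=0
after  4: R0=0x3b R1=0x31 R2=0x3b R3=0xff  N=1 Z=0
after  5: R0=0x31 R1=0x31 R2=0x3b R3=0xff  N=1 Z=0
after  6: R0=0x31 R1=0x31 R2=0x31 R3=0xff  N=0 Z=0
-- IRQ taken; context saved, return-PC = 7 --
mismatch: R2: reported 0x71 vs actual 0x31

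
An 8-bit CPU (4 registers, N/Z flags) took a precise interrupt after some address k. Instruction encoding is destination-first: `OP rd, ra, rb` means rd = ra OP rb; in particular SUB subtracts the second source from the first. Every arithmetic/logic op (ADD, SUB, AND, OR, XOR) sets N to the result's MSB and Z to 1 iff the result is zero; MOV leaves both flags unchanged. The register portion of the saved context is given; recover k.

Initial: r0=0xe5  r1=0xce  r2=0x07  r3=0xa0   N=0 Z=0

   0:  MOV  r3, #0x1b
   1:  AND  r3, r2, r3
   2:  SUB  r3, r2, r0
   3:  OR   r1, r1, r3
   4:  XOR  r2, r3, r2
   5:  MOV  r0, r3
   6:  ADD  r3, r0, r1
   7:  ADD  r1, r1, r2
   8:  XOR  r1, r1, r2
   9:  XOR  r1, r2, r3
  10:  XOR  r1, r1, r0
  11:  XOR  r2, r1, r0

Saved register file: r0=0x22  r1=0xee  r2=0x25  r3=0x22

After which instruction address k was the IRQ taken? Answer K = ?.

K = 5

after  0: r0=0xe5 r1=0xce r2=0x07 r3=0x1b  N=0 Z=0
after  1: r0=0xe5 r1=0xce r2=0x07 r3=0x03  N=0 Z=0
after  2: r0=0xe5 r1=0xce r2=0x07 r3=0x22  N=0 Z=0
after  3: r0=0xe5 r1=0xee r2=0x07 r3=0x22  N=1 Z=0
after  4: r0=0xe5 r1=0xee r2=0x25 r3=0x22  N=0 Z=0
after  5: r0=0x22 r1=0xee r2=0x25 r3=0x22  N=0 Z=0
-- IRQ taken; context saved, return-PC = 6 --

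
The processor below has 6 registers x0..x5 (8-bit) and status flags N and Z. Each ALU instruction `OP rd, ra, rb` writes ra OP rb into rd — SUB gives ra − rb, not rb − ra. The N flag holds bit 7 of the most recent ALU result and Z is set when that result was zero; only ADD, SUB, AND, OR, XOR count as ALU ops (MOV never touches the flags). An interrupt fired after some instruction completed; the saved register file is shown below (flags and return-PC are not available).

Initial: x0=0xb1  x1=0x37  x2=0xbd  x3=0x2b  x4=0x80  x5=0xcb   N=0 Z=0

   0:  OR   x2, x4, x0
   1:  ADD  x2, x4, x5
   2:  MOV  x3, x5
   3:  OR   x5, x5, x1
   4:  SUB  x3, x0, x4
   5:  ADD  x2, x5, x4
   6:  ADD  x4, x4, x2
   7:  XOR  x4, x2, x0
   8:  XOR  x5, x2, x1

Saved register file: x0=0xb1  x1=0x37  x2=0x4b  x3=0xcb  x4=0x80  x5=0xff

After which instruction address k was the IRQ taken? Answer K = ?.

K = 3

after  0: x0=0xb1 x1=0x37 x2=0xb1 x3=0x2b x4=0x80 x5=0xcb  N=1 Z=0
after  1: x0=0xb1 x1=0x37 x2=0x4b x3=0x2b x4=0x80 x5=0xcb  N=0 Z=0
after  2: x0=0xb1 x1=0x37 x2=0x4b x3=0xcb x4=0x80 x5=0xcb  N=0 Z=0
after  3: x0=0xb1 x1=0x37 x2=0x4b x3=0xcb x4=0x80 x5=0xff  N=1 Z=0
-- IRQ taken; context saved, return-PC = 4 --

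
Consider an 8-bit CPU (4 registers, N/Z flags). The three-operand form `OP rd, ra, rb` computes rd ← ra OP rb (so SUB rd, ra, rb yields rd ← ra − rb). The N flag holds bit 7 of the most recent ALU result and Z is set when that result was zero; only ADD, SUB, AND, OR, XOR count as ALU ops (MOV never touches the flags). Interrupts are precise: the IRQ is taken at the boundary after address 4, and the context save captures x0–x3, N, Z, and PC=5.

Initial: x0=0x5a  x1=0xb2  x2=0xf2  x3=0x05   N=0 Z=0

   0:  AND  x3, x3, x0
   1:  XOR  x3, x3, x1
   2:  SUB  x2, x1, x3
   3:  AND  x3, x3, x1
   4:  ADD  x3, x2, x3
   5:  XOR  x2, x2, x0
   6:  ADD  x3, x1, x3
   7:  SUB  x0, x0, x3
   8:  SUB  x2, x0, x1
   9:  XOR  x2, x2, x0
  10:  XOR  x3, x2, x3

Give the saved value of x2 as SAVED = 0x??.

after  0: x0=0x5a x1=0xb2 x2=0xf2 x3=0x00  N=0 Z=1
after  1: x0=0x5a x1=0xb2 x2=0xf2 x3=0xb2  N=1 Z=0
after  2: x0=0x5a x1=0xb2 x2=0x00 x3=0xb2  N=0 Z=1
after  3: x0=0x5a x1=0xb2 x2=0x00 x3=0xb2  N=1 Z=0
after  4: x0=0x5a x1=0xb2 x2=0x00 x3=0xb2  N=1 Z=0
-- IRQ taken; context saved, return-PC = 5 --

SAVED = 0x00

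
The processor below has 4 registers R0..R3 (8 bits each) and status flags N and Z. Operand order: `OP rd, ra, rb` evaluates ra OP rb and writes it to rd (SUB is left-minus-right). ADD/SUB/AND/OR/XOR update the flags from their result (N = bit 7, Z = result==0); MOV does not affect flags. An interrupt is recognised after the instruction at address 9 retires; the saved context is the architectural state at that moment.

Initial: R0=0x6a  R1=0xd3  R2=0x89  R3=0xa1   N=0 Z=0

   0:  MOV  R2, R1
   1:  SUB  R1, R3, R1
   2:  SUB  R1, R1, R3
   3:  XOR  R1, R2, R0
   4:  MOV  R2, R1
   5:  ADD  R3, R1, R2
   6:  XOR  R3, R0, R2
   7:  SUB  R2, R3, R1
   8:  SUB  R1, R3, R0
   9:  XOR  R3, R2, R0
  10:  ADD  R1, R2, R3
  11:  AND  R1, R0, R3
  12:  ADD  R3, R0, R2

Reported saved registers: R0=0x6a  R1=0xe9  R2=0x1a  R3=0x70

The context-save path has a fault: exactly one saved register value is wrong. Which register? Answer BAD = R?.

after  0: R0=0x6a R1=0xd3 R2=0xd3 R3=0xa1  N=0 Z=0
after  1: R0=0x6a R1=0xce R2=0xd3 R3=0xa1  N=1 Z=0
after  2: R0=0x6a R1=0x2d R2=0xd3 R3=0xa1  N=0 Z=0
after  3: R0=0x6a R1=0xb9 R2=0xd3 R3=0xa1  N=1 Z=0
after  4: R0=0x6a R1=0xb9 R2=0xb9 R3=0xa1  N=1 Z=0
after  5: R0=0x6a R1=0xb9 R2=0xb9 R3=0x72  N=0 Z=0
after  6: R0=0x6a R1=0xb9 R2=0xb9 R3=0xd3  N=1 Z=0
after  7: R0=0x6a R1=0xb9 R2=0x1a R3=0xd3  N=0 Z=0
after  8: R0=0x6a R1=0x69 R2=0x1a R3=0xd3  N=0 Z=0
after  9: R0=0x6a R1=0x69 R2=0x1a R3=0x70  N=0 Z=0
-- IRQ taken; context saved, return-PC = 10 --
mismatch: R1: reported 0xe9 vs actual 0x69

BAD = R1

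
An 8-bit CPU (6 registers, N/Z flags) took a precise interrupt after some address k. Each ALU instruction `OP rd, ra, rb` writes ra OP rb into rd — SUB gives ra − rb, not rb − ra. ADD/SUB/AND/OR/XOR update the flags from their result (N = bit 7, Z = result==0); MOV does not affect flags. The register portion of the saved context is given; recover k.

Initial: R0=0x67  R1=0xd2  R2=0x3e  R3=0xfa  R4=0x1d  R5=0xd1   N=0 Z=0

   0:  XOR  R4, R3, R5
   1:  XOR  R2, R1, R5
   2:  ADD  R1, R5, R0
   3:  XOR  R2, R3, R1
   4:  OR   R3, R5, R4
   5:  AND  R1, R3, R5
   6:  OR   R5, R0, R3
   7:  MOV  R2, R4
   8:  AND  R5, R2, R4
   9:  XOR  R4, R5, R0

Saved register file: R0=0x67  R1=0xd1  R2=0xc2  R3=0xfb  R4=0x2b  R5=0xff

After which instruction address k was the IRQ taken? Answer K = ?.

K = 6

after  0: R0=0x67 R1=0xd2 R2=0x3e R3=0xfa R4=0x2b R5=0xd1  N=0 Z=0
after  1: R0=0x67 R1=0xd2 R2=0x03 R3=0xfa R4=0x2b R5=0xd1  N=0 Z=0
after  2: R0=0x67 R1=0x38 R2=0x03 R3=0xfa R4=0x2b R5=0xd1  N=0 Z=0
after  3: R0=0x67 R1=0x38 R2=0xc2 R3=0xfa R4=0x2b R5=0xd1  N=1 Z=0
after  4: R0=0x67 R1=0x38 R2=0xc2 R3=0xfb R4=0x2b R5=0xd1  N=1 Z=0
after  5: R0=0x67 R1=0xd1 R2=0xc2 R3=0xfb R4=0x2b R5=0xd1  N=1 Z=0
after  6: R0=0x67 R1=0xd1 R2=0xc2 R3=0xfb R4=0x2b R5=0xff  N=1 Z=0
-- IRQ taken; context saved, return-PC = 7 --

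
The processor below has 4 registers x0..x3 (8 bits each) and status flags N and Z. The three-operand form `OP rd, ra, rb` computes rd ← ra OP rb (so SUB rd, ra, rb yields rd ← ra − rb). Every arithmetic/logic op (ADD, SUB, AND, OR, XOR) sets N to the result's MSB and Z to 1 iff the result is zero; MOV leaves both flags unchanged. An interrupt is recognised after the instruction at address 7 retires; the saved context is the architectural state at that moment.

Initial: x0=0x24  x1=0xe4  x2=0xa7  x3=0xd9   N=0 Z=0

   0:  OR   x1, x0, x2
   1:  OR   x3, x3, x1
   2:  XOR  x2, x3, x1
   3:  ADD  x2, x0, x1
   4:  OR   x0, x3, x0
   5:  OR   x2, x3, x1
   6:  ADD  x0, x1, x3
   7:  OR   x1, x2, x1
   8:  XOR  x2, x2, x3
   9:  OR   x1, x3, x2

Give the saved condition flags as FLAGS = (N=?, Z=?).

FLAGS = (N=1, Z=0)

after  0: x0=0x24 x1=0xa7 x2=0xa7 x3=0xd9  N=1 Z=0
after  1: x0=0x24 x1=0xa7 x2=0xa7 x3=0xff  N=1 Z=0
after  2: x0=0x24 x1=0xa7 x2=0x58 x3=0xff  N=0 Z=0
after  3: x0=0x24 x1=0xa7 x2=0xcb x3=0xff  N=1 Z=0
after  4: x0=0xff x1=0xa7 x2=0xcb x3=0xff  N=1 Z=0
after  5: x0=0xff x1=0xa7 x2=0xff x3=0xff  N=1 Z=0
after  6: x0=0xa6 x1=0xa7 x2=0xff x3=0xff  N=1 Z=0
after  7: x0=0xa6 x1=0xff x2=0xff x3=0xff  N=1 Z=0
-- IRQ taken; context saved, return-PC = 8 --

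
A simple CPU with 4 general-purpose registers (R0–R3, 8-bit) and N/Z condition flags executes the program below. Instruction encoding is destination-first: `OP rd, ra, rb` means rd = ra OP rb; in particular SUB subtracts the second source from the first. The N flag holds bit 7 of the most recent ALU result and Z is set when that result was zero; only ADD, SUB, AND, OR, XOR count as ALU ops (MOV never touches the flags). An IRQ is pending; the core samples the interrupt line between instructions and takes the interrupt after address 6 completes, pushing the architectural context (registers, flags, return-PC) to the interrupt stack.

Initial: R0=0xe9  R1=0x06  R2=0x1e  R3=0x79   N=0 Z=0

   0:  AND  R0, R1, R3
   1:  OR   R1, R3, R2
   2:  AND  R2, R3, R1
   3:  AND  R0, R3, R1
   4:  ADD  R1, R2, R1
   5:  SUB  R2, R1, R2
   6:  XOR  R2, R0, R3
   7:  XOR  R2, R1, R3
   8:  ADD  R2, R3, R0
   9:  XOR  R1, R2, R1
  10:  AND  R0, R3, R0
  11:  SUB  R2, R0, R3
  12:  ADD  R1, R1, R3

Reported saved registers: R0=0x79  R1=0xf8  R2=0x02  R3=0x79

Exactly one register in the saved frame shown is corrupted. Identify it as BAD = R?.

after  0: R0=0x00 R1=0x06 R2=0x1e R3=0x79  N=0 Z=1
after  1: R0=0x00 R1=0x7f R2=0x1e R3=0x79  N=0 Z=0
after  2: R0=0x00 R1=0x7f R2=0x79 R3=0x79  N=0 Z=0
after  3: R0=0x79 R1=0x7f R2=0x79 R3=0x79  N=0 Z=0
after  4: R0=0x79 R1=0xf8 R2=0x79 R3=0x79  N=1 Z=0
after  5: R0=0x79 R1=0xf8 R2=0x7f R3=0x79  N=0 Z=0
after  6: R0=0x79 R1=0xf8 R2=0x00 R3=0x79  N=0 Z=1
-- IRQ taken; context saved, return-PC = 7 --
mismatch: R2: reported 0x02 vs actual 0x00

BAD = R2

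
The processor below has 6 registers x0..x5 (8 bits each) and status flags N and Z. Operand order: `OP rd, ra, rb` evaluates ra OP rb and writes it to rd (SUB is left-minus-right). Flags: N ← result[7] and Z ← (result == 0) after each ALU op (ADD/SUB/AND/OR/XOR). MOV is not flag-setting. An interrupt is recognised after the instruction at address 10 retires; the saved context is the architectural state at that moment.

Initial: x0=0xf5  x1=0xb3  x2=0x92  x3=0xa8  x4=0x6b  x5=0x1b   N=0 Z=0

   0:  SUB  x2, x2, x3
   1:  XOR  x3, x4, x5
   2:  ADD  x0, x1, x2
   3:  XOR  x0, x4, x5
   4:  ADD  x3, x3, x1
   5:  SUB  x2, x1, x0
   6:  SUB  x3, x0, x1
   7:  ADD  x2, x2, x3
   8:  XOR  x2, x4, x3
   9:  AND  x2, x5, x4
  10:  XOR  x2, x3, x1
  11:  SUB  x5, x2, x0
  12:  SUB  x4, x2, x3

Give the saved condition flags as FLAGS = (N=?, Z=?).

after  0: x0=0xf5 x1=0xb3 x2=0xea x3=0xa8 x4=0x6b x5=0x1b  N=1 Z=0
after  1: x0=0xf5 x1=0xb3 x2=0xea x3=0x70 x4=0x6b x5=0x1b  N=0 Z=0
after  2: x0=0x9d x1=0xb3 x2=0xea x3=0x70 x4=0x6b x5=0x1b  N=1 Z=0
after  3: x0=0x70 x1=0xb3 x2=0xea x3=0x70 x4=0x6b x5=0x1b  N=0 Z=0
after  4: x0=0x70 x1=0xb3 x2=0xea x3=0x23 x4=0x6b x5=0x1b  N=0 Z=0
after  5: x0=0x70 x1=0xb3 x2=0x43 x3=0x23 x4=0x6b x5=0x1b  N=0 Z=0
after  6: x0=0x70 x1=0xb3 x2=0x43 x3=0xbd x4=0x6b x5=0x1b  N=1 Z=0
after  7: x0=0x70 x1=0xb3 x2=0x00 x3=0xbd x4=0x6b x5=0x1b  N=0 Z=1
after  8: x0=0x70 x1=0xb3 x2=0xd6 x3=0xbd x4=0x6b x5=0x1b  N=1 Z=0
after  9: x0=0x70 x1=0xb3 x2=0x0b x3=0xbd x4=0x6b x5=0x1b  N=0 Z=0
after 10: x0=0x70 x1=0xb3 x2=0x0e x3=0xbd x4=0x6b x5=0x1b  N=0 Z=0
-- IRQ taken; context saved, return-PC = 11 --

FLAGS = (N=0, Z=0)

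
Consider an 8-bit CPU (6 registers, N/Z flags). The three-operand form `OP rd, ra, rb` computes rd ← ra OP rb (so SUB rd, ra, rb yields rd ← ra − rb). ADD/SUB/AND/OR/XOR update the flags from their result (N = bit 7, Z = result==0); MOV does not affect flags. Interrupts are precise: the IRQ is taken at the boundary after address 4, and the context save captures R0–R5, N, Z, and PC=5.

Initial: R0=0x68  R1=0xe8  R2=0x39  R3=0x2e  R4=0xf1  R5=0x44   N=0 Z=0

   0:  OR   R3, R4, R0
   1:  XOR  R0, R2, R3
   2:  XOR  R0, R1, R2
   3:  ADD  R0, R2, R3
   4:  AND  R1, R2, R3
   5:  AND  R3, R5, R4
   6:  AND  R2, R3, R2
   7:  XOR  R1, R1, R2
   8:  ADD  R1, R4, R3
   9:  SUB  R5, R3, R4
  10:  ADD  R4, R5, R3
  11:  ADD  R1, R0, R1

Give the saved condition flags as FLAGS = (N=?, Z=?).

FLAGS = (N=0, Z=0)

after  0: R0=0x68 R1=0xe8 R2=0x39 R3=0xf9 R4=0xf1 R5=0x44  N=1 Z=0
after  1: R0=0xc0 R1=0xe8 R2=0x39 R3=0xf9 R4=0xf1 R5=0x44  N=1 Z=0
after  2: R0=0xd1 R1=0xe8 R2=0x39 R3=0xf9 R4=0xf1 R5=0x44  N=1 Z=0
after  3: R0=0x32 R1=0xe8 R2=0x39 R3=0xf9 R4=0xf1 R5=0x44  N=0 Z=0
after  4: R0=0x32 R1=0x39 R2=0x39 R3=0xf9 R4=0xf1 R5=0x44  N=0 Z=0
-- IRQ taken; context saved, return-PC = 5 --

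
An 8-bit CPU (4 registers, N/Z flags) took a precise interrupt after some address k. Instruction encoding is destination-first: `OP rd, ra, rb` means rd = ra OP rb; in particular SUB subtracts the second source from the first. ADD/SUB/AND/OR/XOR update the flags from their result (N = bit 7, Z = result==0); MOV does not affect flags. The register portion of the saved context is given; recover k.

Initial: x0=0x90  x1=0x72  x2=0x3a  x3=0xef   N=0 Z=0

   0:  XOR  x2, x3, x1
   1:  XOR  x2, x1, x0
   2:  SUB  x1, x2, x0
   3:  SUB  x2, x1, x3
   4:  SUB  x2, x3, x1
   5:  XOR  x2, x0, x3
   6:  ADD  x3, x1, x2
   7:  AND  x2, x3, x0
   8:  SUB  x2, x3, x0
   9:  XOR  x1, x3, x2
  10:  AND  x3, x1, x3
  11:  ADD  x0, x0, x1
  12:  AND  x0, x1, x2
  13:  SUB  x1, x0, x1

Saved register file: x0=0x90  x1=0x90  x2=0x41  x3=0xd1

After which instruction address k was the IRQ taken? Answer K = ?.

after  0: x0=0x90 x1=0x72 x2=0x9d x3=0xef  N=1 Z=0
after  1: x0=0x90 x1=0x72 x2=0xe2 x3=0xef  N=1 Z=0
after  2: x0=0x90 x1=0x52 x2=0xe2 x3=0xef  N=0 Z=0
after  3: x0=0x90 x1=0x52 x2=0x63 x3=0xef  N=0 Z=0
after  4: x0=0x90 x1=0x52 x2=0x9d x3=0xef  N=1 Z=0
after  5: x0=0x90 x1=0x52 x2=0x7f x3=0xef  N=0 Z=0
after  6: x0=0x90 x1=0x52 x2=0x7f x3=0xd1  N=1 Z=0
after  7: x0=0x90 x1=0x52 x2=0x90 x3=0xd1  N=1 Z=0
after  8: x0=0x90 x1=0x52 x2=0x41 x3=0xd1  N=0 Z=0
after  9: x0=0x90 x1=0x90 x2=0x41 x3=0xd1  N=1 Z=0
-- IRQ taken; context saved, return-PC = 10 --

K = 9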